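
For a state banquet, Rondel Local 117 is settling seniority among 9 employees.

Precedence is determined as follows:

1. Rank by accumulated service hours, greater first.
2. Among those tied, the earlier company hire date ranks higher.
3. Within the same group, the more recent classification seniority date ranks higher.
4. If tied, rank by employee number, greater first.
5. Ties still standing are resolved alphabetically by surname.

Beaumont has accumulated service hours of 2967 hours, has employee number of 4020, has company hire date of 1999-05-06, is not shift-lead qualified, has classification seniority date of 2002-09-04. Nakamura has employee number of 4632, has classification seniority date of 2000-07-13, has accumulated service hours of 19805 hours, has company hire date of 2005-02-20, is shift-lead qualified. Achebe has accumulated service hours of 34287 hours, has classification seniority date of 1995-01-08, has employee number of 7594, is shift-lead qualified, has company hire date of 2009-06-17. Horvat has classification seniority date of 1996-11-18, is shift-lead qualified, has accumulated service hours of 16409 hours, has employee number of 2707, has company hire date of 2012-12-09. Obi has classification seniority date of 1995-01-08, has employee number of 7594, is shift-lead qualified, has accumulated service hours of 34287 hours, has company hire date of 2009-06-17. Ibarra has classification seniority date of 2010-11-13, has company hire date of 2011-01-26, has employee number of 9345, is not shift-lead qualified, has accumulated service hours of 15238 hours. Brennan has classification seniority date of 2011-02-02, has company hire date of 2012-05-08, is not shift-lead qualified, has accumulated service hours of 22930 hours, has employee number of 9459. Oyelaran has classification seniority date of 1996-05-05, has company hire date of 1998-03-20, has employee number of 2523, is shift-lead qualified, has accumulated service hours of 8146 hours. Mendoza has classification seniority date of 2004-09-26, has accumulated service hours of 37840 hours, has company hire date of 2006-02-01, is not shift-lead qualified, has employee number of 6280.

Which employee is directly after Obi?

Brennan

By accumulated service hours (higher first): Mendoza (37840 hours); then Achebe and Obi (both 34287 hours); then Brennan (22930 hours); then Nakamura (19805 hours); then Horvat (16409 hours); then Ibarra (15238 hours); then Oyelaran (8146 hours); then Beaumont (2967 hours).
Achebe and Obi both have company hire date 2009-06-17, so the next rule applies.
Achebe and Obi both have classification seniority date 1995-01-08, so the next rule applies.
Achebe and Obi both have employee number 7594, so the next rule applies.
Among Achebe and Obi, alphabetically by surname: Achebe before Obi.
Order: Mendoza, Achebe, Obi, Brennan, Nakamura, Horvat, Ibarra, Oyelaran, Beaumont.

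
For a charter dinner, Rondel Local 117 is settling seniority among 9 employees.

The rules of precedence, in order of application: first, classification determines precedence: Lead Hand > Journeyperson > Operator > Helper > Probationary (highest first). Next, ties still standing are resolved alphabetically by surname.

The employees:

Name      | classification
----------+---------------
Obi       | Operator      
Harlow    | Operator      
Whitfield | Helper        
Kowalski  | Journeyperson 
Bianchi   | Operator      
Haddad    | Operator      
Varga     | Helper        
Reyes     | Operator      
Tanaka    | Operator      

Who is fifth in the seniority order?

By classification: Kowalski (Journeyperson); then Bianchi, Haddad, Harlow, Obi, Reyes and Tanaka (Operator); then Varga and Whitfield (Helper).
Among Bianchi, Haddad, Harlow, Obi, Reyes and Tanaka, alphabetically by surname: Bianchi before Haddad before Harlow before Obi before Reyes before Tanaka.
Among Varga and Whitfield, alphabetically by surname: Varga before Whitfield.
Order: Kowalski, Bianchi, Haddad, Harlow, Obi, Reyes, Tanaka, Varga, Whitfield.

Obi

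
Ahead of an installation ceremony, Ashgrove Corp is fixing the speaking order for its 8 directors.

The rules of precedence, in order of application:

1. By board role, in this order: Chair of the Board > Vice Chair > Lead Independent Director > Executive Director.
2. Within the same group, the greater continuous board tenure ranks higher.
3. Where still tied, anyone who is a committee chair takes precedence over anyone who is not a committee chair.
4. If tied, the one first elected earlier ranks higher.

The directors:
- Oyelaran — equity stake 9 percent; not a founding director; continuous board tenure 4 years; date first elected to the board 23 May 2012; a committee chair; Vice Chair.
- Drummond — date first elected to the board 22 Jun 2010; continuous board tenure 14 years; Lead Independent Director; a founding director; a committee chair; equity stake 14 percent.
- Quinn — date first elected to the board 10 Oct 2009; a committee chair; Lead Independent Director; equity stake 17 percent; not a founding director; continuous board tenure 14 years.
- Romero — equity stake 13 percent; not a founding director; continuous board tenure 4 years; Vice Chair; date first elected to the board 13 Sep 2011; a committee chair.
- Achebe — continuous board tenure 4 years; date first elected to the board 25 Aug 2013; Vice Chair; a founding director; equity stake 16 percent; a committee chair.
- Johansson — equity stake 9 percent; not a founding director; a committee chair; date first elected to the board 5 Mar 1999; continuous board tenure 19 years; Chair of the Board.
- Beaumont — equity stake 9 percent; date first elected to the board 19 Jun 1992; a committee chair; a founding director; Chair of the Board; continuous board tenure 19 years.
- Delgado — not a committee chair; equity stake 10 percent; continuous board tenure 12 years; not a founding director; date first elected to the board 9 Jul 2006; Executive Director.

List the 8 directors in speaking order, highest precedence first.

Beaumont, Johansson, Romero, Oyelaran, Achebe, Quinn, Drummond, Delgado

By board role: Beaumont and Johansson (Chair of the Board); then Romero, Oyelaran and Achebe (Vice Chair); then Quinn and Drummond (Lead Independent Director); then Delgado (Executive Director).
Beaumont and Johansson both have continuous board tenure 19 years, so the next rule applies.
Beaumont and Johansson are each a committee chair, so the next rule applies.
Among Beaumont and Johansson, by date first elected to the board (earlier first): Beaumont (19 Jun 1992) before Johansson (5 Mar 1999).
Romero, Oyelaran and Achebe all have continuous board tenure 4 years, so the next rule applies.
Romero, Oyelaran and Achebe are each a committee chair, so the next rule applies.
Among Romero, Oyelaran and Achebe, by date first elected to the board (earlier first): Romero (13 Sep 2011) before Oyelaran (23 May 2012) before Achebe (25 Aug 2013).
Quinn and Drummond both have continuous board tenure 14 years, so the next rule applies.
Quinn and Drummond are each a committee chair, so the next rule applies.
Among Quinn and Drummond, by date first elected to the board (earlier first): Quinn (10 Oct 2009) before Drummond (22 Jun 2010).
Full order: Beaumont, Johansson, Romero, Oyelaran, Achebe, Quinn, Drummond, Delgado.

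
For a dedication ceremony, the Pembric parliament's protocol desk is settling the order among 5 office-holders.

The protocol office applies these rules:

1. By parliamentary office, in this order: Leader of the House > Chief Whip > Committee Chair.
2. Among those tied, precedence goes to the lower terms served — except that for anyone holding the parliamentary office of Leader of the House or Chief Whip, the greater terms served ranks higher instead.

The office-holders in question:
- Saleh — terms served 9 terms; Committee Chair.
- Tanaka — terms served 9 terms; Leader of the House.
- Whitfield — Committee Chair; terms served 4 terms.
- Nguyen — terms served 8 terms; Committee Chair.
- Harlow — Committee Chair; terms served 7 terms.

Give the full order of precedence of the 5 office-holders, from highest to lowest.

By parliamentary office: Tanaka (Leader of the House); then Whitfield, Harlow, Nguyen and Saleh (Committee Chair).
Among Whitfield, Harlow, Nguyen and Saleh, by terms served (lower first): Whitfield (4 terms) before Harlow (7 terms) before Nguyen (8 terms) before Saleh (9 terms).
Full order: Tanaka, Whitfield, Harlow, Nguyen, Saleh.

Tanaka, Whitfield, Harlow, Nguyen, Saleh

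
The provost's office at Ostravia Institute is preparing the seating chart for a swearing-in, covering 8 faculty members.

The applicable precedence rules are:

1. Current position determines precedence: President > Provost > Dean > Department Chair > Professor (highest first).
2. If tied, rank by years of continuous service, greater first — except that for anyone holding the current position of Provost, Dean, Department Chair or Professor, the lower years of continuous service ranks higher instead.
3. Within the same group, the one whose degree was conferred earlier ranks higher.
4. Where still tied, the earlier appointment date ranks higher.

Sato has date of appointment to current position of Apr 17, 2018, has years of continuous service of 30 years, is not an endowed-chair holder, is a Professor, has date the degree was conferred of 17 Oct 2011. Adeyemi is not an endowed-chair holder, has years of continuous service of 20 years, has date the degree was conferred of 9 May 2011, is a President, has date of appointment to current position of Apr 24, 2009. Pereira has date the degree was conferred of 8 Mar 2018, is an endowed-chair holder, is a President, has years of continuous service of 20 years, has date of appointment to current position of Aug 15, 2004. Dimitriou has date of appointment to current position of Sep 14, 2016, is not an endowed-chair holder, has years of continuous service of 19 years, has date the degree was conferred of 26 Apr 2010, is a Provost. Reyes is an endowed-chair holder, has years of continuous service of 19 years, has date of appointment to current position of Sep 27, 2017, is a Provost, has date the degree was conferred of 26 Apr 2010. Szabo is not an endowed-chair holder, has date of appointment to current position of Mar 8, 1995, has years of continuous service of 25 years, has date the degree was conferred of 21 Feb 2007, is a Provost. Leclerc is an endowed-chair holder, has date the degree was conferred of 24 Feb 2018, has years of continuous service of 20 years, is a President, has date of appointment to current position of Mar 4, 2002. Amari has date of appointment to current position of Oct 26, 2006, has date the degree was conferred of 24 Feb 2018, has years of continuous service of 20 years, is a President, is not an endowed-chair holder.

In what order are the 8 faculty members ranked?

Adeyemi, Leclerc, Amari, Pereira, Dimitriou, Reyes, Szabo, Sato

By current position: Adeyemi, Leclerc, Amari and Pereira (President); then Dimitriou, Reyes and Szabo (Provost); then Sato (Professor).
Adeyemi, Leclerc, Amari and Pereira all have years of continuous service 20 years, so the next rule applies.
Among Adeyemi, Leclerc, Amari and Pereira, by date the degree was conferred (earlier first): Adeyemi (9 May 2011) before Leclerc and Amari (24 Feb 2018) before Pereira (8 Mar 2018).
Among Leclerc and Amari, by date of appointment to current position (earlier first): Leclerc (Mar 4, 2002) before Amari (Oct 26, 2006).
Among Dimitriou, Reyes and Szabo, by years of continuous service (lower first) (reversed rule for this group): Dimitriou and Reyes (19 years) before Szabo (25 years).
Dimitriou and Reyes both have date the degree was conferred 26 Apr 2010, so the next rule applies.
Among Dimitriou and Reyes, by date of appointment to current position (earlier first): Dimitriou (Sep 14, 2016) before Reyes (Sep 27, 2017).
Full order: Adeyemi, Leclerc, Amari, Pereira, Dimitriou, Reyes, Szabo, Sato.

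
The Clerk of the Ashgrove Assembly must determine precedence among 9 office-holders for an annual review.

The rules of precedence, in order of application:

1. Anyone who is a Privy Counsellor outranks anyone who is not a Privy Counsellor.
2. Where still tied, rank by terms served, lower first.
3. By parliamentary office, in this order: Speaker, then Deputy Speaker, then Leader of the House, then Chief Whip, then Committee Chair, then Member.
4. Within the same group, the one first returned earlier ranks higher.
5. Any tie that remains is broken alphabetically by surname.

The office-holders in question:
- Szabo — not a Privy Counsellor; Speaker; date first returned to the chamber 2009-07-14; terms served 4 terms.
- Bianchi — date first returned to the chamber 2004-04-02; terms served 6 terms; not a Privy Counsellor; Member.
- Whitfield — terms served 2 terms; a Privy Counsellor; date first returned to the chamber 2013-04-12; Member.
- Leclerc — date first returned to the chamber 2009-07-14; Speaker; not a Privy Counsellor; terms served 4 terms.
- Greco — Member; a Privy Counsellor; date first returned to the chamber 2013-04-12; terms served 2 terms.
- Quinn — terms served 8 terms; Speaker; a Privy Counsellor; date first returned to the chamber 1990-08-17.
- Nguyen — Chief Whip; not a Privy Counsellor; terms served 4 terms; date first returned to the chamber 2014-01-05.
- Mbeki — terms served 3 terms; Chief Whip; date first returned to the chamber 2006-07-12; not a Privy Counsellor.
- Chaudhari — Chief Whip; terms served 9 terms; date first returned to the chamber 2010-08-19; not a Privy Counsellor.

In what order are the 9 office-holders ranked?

Greco, Whitfield, Quinn, Mbeki, Leclerc, Szabo, Nguyen, Bianchi, Chaudhari

By the first rule: Greco, Whitfield and Quinn (each a Privy Counsellor); then Mbeki, Leclerc, Szabo, Nguyen, Bianchi and Chaudhari (each not a Privy Counsellor).
Among Greco, Whitfield and Quinn, by terms served (lower first): Greco and Whitfield (2 terms) before Quinn (8 terms).
Greco and Whitfield are each Member, so the next rule applies.
Greco and Whitfield both have date first returned to the chamber 2013-04-12, so the next rule applies.
Among Greco and Whitfield, alphabetically by surname: Greco before Whitfield.
Among Mbeki, Leclerc, Szabo, Nguyen, Bianchi and Chaudhari, by terms served (lower first): Mbeki (3 terms) before Leclerc, Szabo and Nguyen (4 terms) before Bianchi (6 terms) before Chaudhari (9 terms).
Among Leclerc, Szabo and Nguyen, by parliamentary office: Leclerc and Szabo (Speaker) before Nguyen (Chief Whip).
Leclerc and Szabo both have date first returned to the chamber 2009-07-14, so the next rule applies.
Among Leclerc and Szabo, alphabetically by surname: Leclerc before Szabo.
Full order: Greco, Whitfield, Quinn, Mbeki, Leclerc, Szabo, Nguyen, Bianchi, Chaudhari.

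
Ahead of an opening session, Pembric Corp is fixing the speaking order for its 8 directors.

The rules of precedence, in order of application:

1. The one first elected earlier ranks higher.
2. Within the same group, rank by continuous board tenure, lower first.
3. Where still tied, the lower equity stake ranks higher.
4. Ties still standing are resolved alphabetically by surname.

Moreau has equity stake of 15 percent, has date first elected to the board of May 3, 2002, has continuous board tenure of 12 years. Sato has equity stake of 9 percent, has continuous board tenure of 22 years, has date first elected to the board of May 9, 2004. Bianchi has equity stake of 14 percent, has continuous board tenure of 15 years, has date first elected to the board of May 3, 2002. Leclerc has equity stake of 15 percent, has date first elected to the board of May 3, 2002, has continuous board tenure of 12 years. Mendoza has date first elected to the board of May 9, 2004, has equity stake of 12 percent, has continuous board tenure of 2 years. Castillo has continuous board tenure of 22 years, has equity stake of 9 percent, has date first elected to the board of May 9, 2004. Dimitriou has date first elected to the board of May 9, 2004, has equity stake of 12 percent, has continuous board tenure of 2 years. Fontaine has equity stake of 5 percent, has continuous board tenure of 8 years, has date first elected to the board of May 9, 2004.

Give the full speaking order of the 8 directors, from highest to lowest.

Leclerc, Moreau, Bianchi, Dimitriou, Mendoza, Fontaine, Castillo, Sato

By date first elected to the board (earlier first): Leclerc, Moreau and Bianchi (each May 3, 2002); then Dimitriou, Mendoza, Fontaine, Castillo and Sato (each May 9, 2004).
Among Leclerc, Moreau and Bianchi, by continuous board tenure (lower first): Leclerc and Moreau (12 years) before Bianchi (15 years).
Leclerc and Moreau both have equity stake 15 percent, so the next rule applies.
Among Leclerc and Moreau, alphabetically by surname: Leclerc before Moreau.
Among Dimitriou, Mendoza, Fontaine, Castillo and Sato, by continuous board tenure (lower first): Dimitriou and Mendoza (2 years) before Fontaine (8 years) before Castillo and Sato (22 years).
Dimitriou and Mendoza both have equity stake 12 percent, so the next rule applies.
Among Dimitriou and Mendoza, alphabetically by surname: Dimitriou before Mendoza.
Castillo and Sato both have equity stake 9 percent, so the next rule applies.
Among Castillo and Sato, alphabetically by surname: Castillo before Sato.
Full order: Leclerc, Moreau, Bianchi, Dimitriou, Mendoza, Fontaine, Castillo, Sato.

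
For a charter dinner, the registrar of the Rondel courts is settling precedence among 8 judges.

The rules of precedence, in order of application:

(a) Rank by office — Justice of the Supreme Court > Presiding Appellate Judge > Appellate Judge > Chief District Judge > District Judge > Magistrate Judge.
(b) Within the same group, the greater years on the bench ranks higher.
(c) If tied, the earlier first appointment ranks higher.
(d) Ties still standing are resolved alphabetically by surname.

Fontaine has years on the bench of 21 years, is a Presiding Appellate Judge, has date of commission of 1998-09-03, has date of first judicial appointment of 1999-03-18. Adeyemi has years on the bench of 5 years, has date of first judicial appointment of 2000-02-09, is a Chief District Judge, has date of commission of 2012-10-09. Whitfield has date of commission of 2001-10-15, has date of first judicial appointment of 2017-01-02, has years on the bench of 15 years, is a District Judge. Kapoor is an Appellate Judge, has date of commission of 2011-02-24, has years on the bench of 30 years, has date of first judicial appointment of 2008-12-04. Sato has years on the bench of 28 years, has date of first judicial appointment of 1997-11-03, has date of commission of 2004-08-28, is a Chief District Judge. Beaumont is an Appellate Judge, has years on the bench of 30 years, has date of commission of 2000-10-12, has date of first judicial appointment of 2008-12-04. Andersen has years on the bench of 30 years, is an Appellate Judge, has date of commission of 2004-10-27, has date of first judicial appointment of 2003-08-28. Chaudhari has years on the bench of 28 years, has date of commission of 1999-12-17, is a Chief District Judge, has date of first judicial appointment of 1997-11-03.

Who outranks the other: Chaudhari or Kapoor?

Kapoor

By office: Fontaine (Presiding Appellate Judge); then Andersen, Beaumont and Kapoor (Appellate Judge); then Chaudhari, Sato and Adeyemi (Chief District Judge); then Whitfield (District Judge).
Andersen, Beaumont and Kapoor all have years on the bench 30 years, so the next rule applies.
Among Andersen, Beaumont and Kapoor, by date of first judicial appointment (earlier first): Andersen (2003-08-28) before Beaumont and Kapoor (2008-12-04).
Among Beaumont and Kapoor, alphabetically by surname: Beaumont before Kapoor.
Among Chaudhari, Sato and Adeyemi, by years on the bench (higher first): Chaudhari and Sato (28 years) before Adeyemi (5 years).
Chaudhari and Sato both have date of first judicial appointment 1997-11-03, so the next rule applies.
Among Chaudhari and Sato, alphabetically by surname: Chaudhari before Sato.
So Kapoor takes precedence.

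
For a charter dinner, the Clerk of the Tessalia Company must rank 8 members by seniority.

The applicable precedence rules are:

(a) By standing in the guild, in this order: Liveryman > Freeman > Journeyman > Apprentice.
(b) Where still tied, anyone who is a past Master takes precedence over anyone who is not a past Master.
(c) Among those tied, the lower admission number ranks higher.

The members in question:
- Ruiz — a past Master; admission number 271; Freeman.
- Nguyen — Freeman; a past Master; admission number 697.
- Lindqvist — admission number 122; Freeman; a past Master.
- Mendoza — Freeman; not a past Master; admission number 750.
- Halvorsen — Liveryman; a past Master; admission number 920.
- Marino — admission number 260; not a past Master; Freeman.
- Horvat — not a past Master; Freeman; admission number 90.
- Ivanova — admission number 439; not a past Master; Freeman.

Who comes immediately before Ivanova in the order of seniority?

By standing in the guild: Halvorsen (Liveryman); then Lindqvist, Ruiz, Nguyen, Horvat, Marino, Ivanova and Mendoza (Freeman).
Among Lindqvist, Ruiz, Nguyen, Horvat, Marino, Ivanova and Mendoza, a past Master before not a past Master: Lindqvist, Ruiz and Nguyen (a past Master) before Horvat, Marino, Ivanova and Mendoza (not a past Master).
Among Lindqvist, Ruiz and Nguyen, by admission number (lower first): Lindqvist (122) before Ruiz (271) before Nguyen (697).
Among Horvat, Marino, Ivanova and Mendoza, by admission number (lower first): Horvat (90) before Marino (260) before Ivanova (439) before Mendoza (750).
Order: Halvorsen, Lindqvist, Ruiz, Nguyen, Horvat, Marino, Ivanova, Mendoza.

Marino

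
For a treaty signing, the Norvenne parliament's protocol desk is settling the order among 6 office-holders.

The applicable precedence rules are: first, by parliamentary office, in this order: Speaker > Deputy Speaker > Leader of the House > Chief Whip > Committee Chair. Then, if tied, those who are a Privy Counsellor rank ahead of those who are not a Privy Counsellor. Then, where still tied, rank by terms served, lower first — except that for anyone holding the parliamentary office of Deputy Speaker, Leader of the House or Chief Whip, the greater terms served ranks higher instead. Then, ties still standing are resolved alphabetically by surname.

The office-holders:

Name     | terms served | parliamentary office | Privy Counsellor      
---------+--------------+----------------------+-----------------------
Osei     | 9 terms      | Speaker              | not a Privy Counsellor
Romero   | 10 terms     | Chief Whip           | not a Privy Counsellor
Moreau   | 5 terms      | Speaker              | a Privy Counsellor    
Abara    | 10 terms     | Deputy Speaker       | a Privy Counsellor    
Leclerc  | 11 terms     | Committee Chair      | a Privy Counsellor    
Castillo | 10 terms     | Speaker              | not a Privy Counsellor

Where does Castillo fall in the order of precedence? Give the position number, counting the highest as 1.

3

By parliamentary office: Moreau, Osei and Castillo (Speaker); then Abara (Deputy Speaker); then Romero (Chief Whip); then Leclerc (Committee Chair).
Among Moreau, Osei and Castillo, a Privy Counsellor before not a Privy Counsellor: Moreau (a Privy Counsellor) before Osei and Castillo (not a Privy Counsellor).
Among Osei and Castillo, by terms served (lower first): Osei (9 terms) before Castillo (10 terms).
Order: Moreau, Osei, Castillo, Abara, Romero, Leclerc. So position 3.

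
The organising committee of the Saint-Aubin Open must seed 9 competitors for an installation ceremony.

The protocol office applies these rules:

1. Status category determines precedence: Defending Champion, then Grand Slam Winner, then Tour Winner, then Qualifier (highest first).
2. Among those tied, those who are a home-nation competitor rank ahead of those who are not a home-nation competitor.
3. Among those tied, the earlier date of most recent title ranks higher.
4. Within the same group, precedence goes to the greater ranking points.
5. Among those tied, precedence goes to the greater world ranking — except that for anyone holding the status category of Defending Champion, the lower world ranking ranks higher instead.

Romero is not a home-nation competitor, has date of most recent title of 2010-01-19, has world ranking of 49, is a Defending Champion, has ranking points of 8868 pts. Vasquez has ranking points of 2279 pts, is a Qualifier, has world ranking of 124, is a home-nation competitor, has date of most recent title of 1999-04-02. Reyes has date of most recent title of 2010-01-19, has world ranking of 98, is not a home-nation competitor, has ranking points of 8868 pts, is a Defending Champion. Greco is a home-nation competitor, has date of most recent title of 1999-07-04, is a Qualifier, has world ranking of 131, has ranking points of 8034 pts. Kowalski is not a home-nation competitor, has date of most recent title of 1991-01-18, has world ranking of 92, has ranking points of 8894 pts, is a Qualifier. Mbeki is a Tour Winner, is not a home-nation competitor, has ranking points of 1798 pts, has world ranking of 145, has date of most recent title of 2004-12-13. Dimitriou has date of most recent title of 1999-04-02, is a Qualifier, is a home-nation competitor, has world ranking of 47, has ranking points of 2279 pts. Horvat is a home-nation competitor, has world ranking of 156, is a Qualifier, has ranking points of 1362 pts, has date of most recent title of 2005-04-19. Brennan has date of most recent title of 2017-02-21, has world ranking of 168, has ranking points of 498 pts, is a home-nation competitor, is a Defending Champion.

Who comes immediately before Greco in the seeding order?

Dimitriou

By status category: Brennan, Romero and Reyes (Defending Champion); then Mbeki (Tour Winner); then Vasquez, Dimitriou, Greco, Horvat and Kowalski (Qualifier).
Among Brennan, Romero and Reyes, a home-nation competitor before not a home-nation competitor: Brennan (a home-nation competitor) before Romero and Reyes (not a home-nation competitor).
Romero and Reyes both have date of most recent title 2010-01-19, so the next rule applies.
Romero and Reyes both have ranking points 8868 pts, so the next rule applies.
Among Romero and Reyes, by world ranking (lower first) (reversed rule for this group): Romero (49) before Reyes (98).
Among Vasquez, Dimitriou, Greco, Horvat and Kowalski, a home-nation competitor before not a home-nation competitor: Vasquez, Dimitriou, Greco and Horvat (a home-nation competitor) before Kowalski (not a home-nation competitor).
Among Vasquez, Dimitriou, Greco and Horvat, by date of most recent title (earlier first): Vasquez and Dimitriou (1999-04-02) before Greco (1999-07-04) before Horvat (2005-04-19).
Vasquez and Dimitriou both have ranking points 2279 pts, so the next rule applies.
Among Vasquez and Dimitriou, by world ranking (higher first): Vasquez (124) before Dimitriou (47).
Order: Brennan, Romero, Reyes, Mbeki, Vasquez, Dimitriou, Greco, Horvat, Kowalski.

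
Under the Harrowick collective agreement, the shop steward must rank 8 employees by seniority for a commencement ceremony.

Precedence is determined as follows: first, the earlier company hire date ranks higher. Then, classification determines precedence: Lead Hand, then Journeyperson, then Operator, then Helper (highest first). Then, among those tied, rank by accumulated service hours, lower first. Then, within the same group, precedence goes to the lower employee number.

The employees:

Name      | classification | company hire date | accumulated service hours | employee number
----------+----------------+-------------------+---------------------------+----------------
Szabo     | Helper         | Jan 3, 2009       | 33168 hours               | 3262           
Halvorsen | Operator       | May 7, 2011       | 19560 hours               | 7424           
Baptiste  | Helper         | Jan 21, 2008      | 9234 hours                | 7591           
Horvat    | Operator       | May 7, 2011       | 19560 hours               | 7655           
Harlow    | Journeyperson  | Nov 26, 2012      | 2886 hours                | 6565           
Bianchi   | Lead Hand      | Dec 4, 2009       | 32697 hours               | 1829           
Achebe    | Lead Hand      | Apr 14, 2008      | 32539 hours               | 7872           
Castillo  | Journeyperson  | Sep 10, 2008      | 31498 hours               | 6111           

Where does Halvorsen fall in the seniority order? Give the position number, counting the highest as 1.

6

By company hire date (earlier first): Baptiste (Jan 21, 2008); then Achebe (Apr 14, 2008); then Castillo (Sep 10, 2008); then Szabo (Jan 3, 2009); then Bianchi (Dec 4, 2009); then Halvorsen and Horvat (both May 7, 2011); then Harlow (Nov 26, 2012).
Halvorsen and Horvat are each Operator, so the next rule applies.
Halvorsen and Horvat both have accumulated service hours 19560 hours, so the next rule applies.
Among Halvorsen and Horvat, by employee number (lower first): Halvorsen (7424) before Horvat (7655).
Order: Baptiste, Achebe, Castillo, Szabo, Bianchi, Halvorsen, Horvat, Harlow. So position 6.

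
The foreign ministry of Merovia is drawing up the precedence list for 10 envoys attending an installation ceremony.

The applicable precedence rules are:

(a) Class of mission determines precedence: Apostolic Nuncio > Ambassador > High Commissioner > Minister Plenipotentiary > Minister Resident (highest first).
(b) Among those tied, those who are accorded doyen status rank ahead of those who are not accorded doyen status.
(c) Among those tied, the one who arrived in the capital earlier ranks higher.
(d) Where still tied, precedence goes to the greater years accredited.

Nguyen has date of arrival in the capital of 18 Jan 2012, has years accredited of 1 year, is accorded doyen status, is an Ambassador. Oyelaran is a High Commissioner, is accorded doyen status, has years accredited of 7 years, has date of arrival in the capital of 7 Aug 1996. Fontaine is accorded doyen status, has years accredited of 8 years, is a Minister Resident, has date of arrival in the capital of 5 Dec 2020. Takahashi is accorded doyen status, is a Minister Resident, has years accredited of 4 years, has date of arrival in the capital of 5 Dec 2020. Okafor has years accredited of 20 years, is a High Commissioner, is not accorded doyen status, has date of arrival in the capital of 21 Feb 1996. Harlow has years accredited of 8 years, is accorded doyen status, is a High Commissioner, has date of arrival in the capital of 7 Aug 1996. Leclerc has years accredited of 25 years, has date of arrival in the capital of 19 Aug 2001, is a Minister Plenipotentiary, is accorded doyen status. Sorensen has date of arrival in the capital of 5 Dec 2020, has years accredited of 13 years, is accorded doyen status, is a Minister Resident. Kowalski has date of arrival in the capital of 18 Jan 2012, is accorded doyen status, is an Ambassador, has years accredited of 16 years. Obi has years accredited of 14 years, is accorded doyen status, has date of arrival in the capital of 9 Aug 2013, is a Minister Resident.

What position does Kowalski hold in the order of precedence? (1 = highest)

By class of mission: Kowalski and Nguyen (Ambassador); then Harlow, Oyelaran and Okafor (High Commissioner); then Leclerc (Minister Plenipotentiary); then Obi, Sorensen, Fontaine and Takahashi (Minister Resident).
Kowalski and Nguyen are each accorded doyen status, so the next rule applies.
Kowalski and Nguyen both have date of arrival in the capital 18 Jan 2012, so the next rule applies.
Among Kowalski and Nguyen, by years accredited (higher first): Kowalski (16 years) before Nguyen (1 year).
Among Harlow, Oyelaran and Okafor, accorded doyen status before not accorded doyen status: Harlow and Oyelaran (accorded doyen status) before Okafor (not accorded doyen status).
Harlow and Oyelaran both have date of arrival in the capital 7 Aug 1996, so the next rule applies.
Among Harlow and Oyelaran, by years accredited (higher first): Harlow (8 years) before Oyelaran (7 years).
Obi, Sorensen, Fontaine and Takahashi are each accorded doyen status, so the next rule applies.
Among Obi, Sorensen, Fontaine and Takahashi, by date of arrival in the capital (earlier first): Obi (9 Aug 2013) before Sorensen, Fontaine and Takahashi (5 Dec 2020).
Among Sorensen, Fontaine and Takahashi, by years accredited (higher first): Sorensen (13 years) before Fontaine (8 years) before Takahashi (4 years).
Order: Kowalski, Nguyen, Harlow, Oyelaran, Okafor, Leclerc, Obi, Sorensen, Fontaine, Takahashi. So position 1.

1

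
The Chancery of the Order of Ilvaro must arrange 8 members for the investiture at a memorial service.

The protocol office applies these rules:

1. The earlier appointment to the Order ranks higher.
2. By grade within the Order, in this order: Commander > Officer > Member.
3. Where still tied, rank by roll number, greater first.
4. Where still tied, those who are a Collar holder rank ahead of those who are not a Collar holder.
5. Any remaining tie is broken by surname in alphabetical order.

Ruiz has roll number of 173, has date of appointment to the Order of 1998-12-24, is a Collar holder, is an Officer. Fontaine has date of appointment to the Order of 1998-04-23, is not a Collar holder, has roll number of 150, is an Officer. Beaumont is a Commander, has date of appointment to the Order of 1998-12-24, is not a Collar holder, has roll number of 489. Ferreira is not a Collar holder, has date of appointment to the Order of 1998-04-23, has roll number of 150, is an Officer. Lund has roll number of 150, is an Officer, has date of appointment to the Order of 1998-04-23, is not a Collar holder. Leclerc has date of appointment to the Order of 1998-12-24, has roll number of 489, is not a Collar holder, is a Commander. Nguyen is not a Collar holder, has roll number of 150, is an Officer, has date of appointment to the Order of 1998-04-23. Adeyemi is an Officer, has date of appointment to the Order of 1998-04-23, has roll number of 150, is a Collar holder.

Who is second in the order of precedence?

Ferreira

By date of appointment to the Order (earlier first): Adeyemi, Ferreira, Fontaine, Lund and Nguyen (each 1998-04-23); then Beaumont, Leclerc and Ruiz (each 1998-12-24).
Adeyemi, Ferreira, Fontaine, Lund and Nguyen are each Officer, so the next rule applies.
Adeyemi, Ferreira, Fontaine, Lund and Nguyen all have roll number 150, so the next rule applies.
Among Adeyemi, Ferreira, Fontaine, Lund and Nguyen, a Collar holder before not a Collar holder: Adeyemi (a Collar holder) before Ferreira, Fontaine, Lund and Nguyen (not a Collar holder).
Among Ferreira, Fontaine, Lund and Nguyen, alphabetically by surname: Ferreira before Fontaine before Lund before Nguyen.
Among Beaumont, Leclerc and Ruiz, by grade within the Order: Beaumont and Leclerc (Commander) before Ruiz (Officer).
Beaumont and Leclerc both have roll number 489, so the next rule applies.
Beaumont and Leclerc are each not a Collar holder, so the next rule applies.
Among Beaumont and Leclerc, alphabetically by surname: Beaumont before Leclerc.
Order: Adeyemi, Ferreira, Fontaine, Lund, Nguyen, Beaumont, Leclerc, Ruiz.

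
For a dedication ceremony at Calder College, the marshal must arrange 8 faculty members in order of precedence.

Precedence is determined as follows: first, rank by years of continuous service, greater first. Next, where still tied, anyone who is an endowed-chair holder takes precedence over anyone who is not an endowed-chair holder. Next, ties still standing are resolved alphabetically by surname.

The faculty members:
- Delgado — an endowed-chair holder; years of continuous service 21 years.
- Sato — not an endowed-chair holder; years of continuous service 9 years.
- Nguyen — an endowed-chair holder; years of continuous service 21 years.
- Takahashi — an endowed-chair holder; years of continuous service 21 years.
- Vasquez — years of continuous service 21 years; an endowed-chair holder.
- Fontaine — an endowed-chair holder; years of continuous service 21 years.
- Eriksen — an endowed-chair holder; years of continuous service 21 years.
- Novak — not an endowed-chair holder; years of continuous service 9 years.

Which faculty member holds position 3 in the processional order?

By years of continuous service (higher first): Delgado, Eriksen, Fontaine, Nguyen, Takahashi and Vasquez (each 21 years); then Novak and Sato (both 9 years).
Delgado, Eriksen, Fontaine, Nguyen, Takahashi and Vasquez are each an endowed-chair holder, so the next rule applies.
Among Delgado, Eriksen, Fontaine, Nguyen, Takahashi and Vasquez, alphabetically by surname: Delgado before Eriksen before Fontaine before Nguyen before Takahashi before Vasquez.
Novak and Sato are each not an endowed-chair holder, so the next rule applies.
Among Novak and Sato, alphabetically by surname: Novak before Sato.
Order: Delgado, Eriksen, Fontaine, Nguyen, Takahashi, Vasquez, Novak, Sato.

Fontaine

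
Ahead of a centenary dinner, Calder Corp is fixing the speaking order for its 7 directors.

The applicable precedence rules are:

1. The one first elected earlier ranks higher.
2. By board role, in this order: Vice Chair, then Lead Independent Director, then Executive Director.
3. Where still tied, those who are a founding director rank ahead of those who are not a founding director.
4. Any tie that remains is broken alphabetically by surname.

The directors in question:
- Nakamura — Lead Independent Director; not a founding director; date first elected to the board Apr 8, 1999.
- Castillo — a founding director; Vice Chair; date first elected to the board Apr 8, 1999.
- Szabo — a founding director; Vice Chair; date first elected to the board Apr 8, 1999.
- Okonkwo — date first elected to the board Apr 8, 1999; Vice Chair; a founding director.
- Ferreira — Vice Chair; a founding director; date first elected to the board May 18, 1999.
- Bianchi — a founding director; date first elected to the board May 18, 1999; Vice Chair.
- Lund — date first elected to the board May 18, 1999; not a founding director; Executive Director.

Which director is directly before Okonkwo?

Castillo

By date first elected to the board (earlier first): Castillo, Okonkwo, Szabo and Nakamura (each Apr 8, 1999); then Bianchi, Ferreira and Lund (each May 18, 1999).
Among Castillo, Okonkwo, Szabo and Nakamura, by board role: Castillo, Okonkwo and Szabo (Vice Chair) before Nakamura (Lead Independent Director).
Castillo, Okonkwo and Szabo are each a founding director, so the next rule applies.
Among Castillo, Okonkwo and Szabo, alphabetically by surname: Castillo before Okonkwo before Szabo.
Among Bianchi, Ferreira and Lund, by board role: Bianchi and Ferreira (Vice Chair) before Lund (Executive Director).
Bianchi and Ferreira are each a founding director, so the next rule applies.
Among Bianchi and Ferreira, alphabetically by surname: Bianchi before Ferreira.
Order: Castillo, Okonkwo, Szabo, Nakamura, Bianchi, Ferreira, Lund.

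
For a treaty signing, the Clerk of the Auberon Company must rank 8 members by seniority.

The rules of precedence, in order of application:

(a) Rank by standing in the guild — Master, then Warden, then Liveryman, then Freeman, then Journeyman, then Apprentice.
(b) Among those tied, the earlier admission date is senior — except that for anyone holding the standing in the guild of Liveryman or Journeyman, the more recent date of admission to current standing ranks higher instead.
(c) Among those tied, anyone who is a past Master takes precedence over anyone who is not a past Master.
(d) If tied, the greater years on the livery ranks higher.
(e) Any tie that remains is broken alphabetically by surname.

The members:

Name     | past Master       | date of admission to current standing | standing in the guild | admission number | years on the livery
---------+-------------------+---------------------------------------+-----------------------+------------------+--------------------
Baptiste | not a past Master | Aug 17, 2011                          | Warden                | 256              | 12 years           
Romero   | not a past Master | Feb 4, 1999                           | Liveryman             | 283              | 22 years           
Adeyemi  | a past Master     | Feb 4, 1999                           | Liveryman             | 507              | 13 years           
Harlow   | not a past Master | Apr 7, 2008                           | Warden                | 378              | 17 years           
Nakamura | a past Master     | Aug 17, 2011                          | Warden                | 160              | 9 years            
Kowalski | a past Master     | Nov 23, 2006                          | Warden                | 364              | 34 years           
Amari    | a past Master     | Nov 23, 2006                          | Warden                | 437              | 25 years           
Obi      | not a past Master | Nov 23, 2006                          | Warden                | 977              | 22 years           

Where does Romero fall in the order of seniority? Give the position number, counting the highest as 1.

8

By standing in the guild: Kowalski, Amari, Obi, Harlow, Nakamura and Baptiste (Warden); then Adeyemi and Romero (Liveryman).
Among Kowalski, Amari, Obi, Harlow, Nakamura and Baptiste, by date of admission to current standing (earlier first): Kowalski, Amari and Obi (Nov 23, 2006) before Harlow (Apr 7, 2008) before Nakamura and Baptiste (Aug 17, 2011).
Among Kowalski, Amari and Obi, a past Master before not a past Master: Kowalski and Amari (a past Master) before Obi (not a past Master).
Among Kowalski and Amari, by years on the livery (higher first): Kowalski (34 years) before Amari (25 years).
Among Nakamura and Baptiste, a past Master before not a past Master: Nakamura (a past Master) before Baptiste (not a past Master).
Adeyemi and Romero both have date of admission to current standing Feb 4, 1999, so the next rule applies.
Among Adeyemi and Romero, a past Master before not a past Master: Adeyemi (a past Master) before Romero (not a past Master).
Order: Kowalski, Amari, Obi, Harlow, Nakamura, Baptiste, Adeyemi, Romero. So position 8.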